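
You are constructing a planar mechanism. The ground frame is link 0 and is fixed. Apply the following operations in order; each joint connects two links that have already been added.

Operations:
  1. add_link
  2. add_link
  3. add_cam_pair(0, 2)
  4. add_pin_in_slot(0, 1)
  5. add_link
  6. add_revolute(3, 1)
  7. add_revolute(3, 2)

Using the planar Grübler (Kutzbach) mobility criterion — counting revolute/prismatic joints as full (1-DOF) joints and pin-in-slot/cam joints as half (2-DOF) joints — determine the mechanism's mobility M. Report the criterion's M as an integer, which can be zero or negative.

M = 3

link 0 = ground. State L|J1|J2 = 1|0|0
+link1  2|0|0
+link2  3|0|0
C(0,2) f=2→J2  3|0|1
PS(0,1) f=2→J2  3|0|2
+link3  4|0|2
R(3,1) f=1→J1  4|1|2
R(3,2) f=1→J1  4|2|2
M = 3(4−1)−2·2−2 = 9−4−2 = 3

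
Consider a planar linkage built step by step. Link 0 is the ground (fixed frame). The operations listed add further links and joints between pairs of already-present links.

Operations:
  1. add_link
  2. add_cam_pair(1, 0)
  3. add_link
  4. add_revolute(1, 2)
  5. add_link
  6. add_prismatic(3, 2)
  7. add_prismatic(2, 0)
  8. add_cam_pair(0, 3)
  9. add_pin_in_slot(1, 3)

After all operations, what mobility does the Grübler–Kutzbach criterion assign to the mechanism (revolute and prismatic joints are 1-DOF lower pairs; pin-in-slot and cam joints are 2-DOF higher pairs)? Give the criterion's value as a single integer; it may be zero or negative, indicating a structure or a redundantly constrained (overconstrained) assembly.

[1;0;0] (link 0 is ground)
L+ [2;0;0]
C(1,0)∈J2 [2;0;1]
L+ [3;0;1]
R(1,2)∈J1 [3;1;1]
L+ [4;1;1]
P(3,2)∈J1 [4;2;1]
P(2,0)∈J1 [4;3;1]
C(0,3)∈J2 [4;3;2]
PS(1,3)∈J2 [4;3;3]
mobility = 9 − 6 − 3 = 0

M = 0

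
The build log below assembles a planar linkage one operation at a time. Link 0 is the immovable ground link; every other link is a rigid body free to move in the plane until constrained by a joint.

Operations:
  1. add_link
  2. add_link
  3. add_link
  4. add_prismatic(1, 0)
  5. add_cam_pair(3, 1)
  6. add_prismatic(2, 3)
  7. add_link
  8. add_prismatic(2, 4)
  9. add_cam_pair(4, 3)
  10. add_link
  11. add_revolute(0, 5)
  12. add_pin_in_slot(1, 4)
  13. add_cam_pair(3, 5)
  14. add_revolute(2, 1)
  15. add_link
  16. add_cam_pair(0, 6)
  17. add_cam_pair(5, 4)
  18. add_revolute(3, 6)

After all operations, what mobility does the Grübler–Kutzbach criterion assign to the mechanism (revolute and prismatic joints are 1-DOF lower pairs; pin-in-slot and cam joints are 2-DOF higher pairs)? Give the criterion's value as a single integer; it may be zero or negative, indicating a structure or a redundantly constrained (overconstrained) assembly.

link 0 = ground. State L|J1|J2 = 1|0|0
+link1  2|0|0
+link2  3|0|0
+link3  4|0|0
P(1,0) f=1→J1  4|1|0
C(3,1) f=2→J2  4|1|1
P(2,3) f=1→J1  4|2|1
+link4  5|2|1
P(2,4) f=1→J1  5|3|1
C(4,3) f=2→J2  5|3|2
+link5  6|3|2
R(0,5) f=1→J1  6|4|2
PS(1,4) f=2→J2  6|4|3
C(3,5) f=2→J2  6|4|4
R(2,1) f=1→J1  6|5|4
+link6  7|5|4
C(0,6) f=2→J2  7|5|5
C(5,4) f=2→J2  7|5|6
R(3,6) f=1→J1  7|6|6
M = 3(7−1)−2·6−6 = 18−12−6 = 0

M = 0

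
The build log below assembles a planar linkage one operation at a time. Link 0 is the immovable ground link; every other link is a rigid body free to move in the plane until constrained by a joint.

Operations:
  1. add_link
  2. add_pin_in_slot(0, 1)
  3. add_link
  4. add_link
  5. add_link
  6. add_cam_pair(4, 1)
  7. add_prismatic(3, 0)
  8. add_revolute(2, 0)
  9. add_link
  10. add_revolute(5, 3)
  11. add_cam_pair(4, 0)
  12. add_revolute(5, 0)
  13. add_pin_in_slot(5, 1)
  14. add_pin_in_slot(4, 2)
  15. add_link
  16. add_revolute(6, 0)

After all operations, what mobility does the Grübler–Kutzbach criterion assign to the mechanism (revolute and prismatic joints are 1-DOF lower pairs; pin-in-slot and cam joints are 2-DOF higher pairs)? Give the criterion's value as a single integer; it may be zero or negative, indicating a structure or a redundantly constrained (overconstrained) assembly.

ground; <1,0,0>
#1 <2,0,0>
PS:0↔1 J2 <2,0,1>
#2 <3,0,1>
#3 <4,0,1>
#4 <5,0,1>
C:4↔1 J2 <5,0,2>
P:3↔0 J1 <5,1,2>
R:2↔0 J1 <5,2,2>
#5 <6,2,2>
R:5↔3 J1 <6,3,2>
C:4↔0 J2 <6,3,3>
R:5↔0 J1 <6,4,3>
PS:5↔1 J2 <6,4,4>
PS:4↔2 J2 <6,4,5>
#6 <7,4,5>
R:6↔0 J1 <7,5,5>
3×6 − 2×5 − 1×5 = 3

M = 3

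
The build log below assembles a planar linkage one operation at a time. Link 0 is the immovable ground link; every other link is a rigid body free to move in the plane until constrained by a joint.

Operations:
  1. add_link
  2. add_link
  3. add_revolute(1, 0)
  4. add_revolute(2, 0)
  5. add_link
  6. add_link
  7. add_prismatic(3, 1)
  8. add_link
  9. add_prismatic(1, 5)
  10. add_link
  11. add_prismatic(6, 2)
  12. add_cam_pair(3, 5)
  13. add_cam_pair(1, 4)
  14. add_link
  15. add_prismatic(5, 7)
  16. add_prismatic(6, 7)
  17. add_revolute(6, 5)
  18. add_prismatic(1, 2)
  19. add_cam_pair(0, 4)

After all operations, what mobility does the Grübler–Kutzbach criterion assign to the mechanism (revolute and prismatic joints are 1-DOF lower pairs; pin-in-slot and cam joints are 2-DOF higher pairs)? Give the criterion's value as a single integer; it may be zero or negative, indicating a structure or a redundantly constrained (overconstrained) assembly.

(L,J1,J2)=(1,0,0); link0 fixed
link1: (2,0,0)
link2: (3,0,0)
R 1-0 [J1]: (3,1,0)
R 2-0 [J1]: (3,2,0)
link3: (4,2,0)
link4: (5,2,0)
P 3-1 [J1]: (5,3,0)
link5: (6,3,0)
P 1-5 [J1]: (6,4,0)
link6: (7,4,0)
P 6-2 [J1]: (7,5,0)
C 3-5 [J2]: (7,5,1)
C 1-4 [J2]: (7,5,2)
link7: (8,5,2)
P 5-7 [J1]: (8,6,2)
P 6-7 [J1]: (8,7,2)
R 6-5 [J1]: (8,8,2)
P 1-2 [J1]: (8,9,2)
C 0-4 [J2]: (8,9,3)
Grübler: 3·7 − 2·9 − 3 = 0

M = 0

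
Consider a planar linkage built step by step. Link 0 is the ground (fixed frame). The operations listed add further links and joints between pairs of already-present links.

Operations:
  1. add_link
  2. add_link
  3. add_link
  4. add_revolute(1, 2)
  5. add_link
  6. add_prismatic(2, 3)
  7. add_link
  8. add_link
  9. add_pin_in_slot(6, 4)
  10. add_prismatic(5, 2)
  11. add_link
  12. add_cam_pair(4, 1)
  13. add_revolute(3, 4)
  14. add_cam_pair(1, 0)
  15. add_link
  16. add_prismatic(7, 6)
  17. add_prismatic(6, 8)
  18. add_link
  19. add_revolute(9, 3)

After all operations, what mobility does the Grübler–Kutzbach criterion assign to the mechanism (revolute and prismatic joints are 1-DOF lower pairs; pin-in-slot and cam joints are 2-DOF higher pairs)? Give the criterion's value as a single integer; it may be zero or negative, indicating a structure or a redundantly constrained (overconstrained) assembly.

M = 10

(L,J1,J2)=(1,0,0); link0 fixed
link1: (2,0,0)
link2: (3,0,0)
link3: (4,0,0)
R 1-2 [J1]: (4,1,0)
link4: (5,1,0)
P 2-3 [J1]: (5,2,0)
link5: (6,2,0)
link6: (7,2,0)
PS 6-4 [J2]: (7,2,1)
P 5-2 [J1]: (7,3,1)
link7: (8,3,1)
C 4-1 [J2]: (8,3,2)
R 3-4 [J1]: (8,4,2)
C 1-0 [J2]: (8,4,3)
link8: (9,4,3)
P 7-6 [J1]: (9,5,3)
P 6-8 [J1]: (9,6,3)
link9: (10,6,3)
R 9-3 [J1]: (10,7,3)
Grübler: 3·9 − 2·7 − 3 = 10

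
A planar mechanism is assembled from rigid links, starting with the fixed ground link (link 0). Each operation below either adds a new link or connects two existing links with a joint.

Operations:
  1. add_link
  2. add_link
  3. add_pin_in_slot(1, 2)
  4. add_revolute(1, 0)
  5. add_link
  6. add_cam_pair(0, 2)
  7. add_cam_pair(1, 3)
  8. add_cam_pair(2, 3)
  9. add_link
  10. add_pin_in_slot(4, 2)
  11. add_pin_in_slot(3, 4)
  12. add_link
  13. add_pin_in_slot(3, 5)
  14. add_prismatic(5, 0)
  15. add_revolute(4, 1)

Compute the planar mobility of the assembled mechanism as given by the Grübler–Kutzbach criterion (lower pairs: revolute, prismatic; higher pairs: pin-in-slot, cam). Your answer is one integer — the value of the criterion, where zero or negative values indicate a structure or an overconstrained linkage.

M = 2

[1;0;0] (link 0 is ground)
L+ [2;0;0]
L+ [3;0;0]
PS(1,2)∈J2 [3;0;1]
R(1,0)∈J1 [3;1;1]
L+ [4;1;1]
C(0,2)∈J2 [4;1;2]
C(1,3)∈J2 [4;1;3]
C(2,3)∈J2 [4;1;4]
L+ [5;1;4]
PS(4,2)∈J2 [5;1;5]
PS(3,4)∈J2 [5;1;6]
L+ [6;1;6]
PS(3,5)∈J2 [6;1;7]
P(5,0)∈J1 [6;2;7]
R(4,1)∈J1 [6;3;7]
mobility = 15 − 6 − 7 = 2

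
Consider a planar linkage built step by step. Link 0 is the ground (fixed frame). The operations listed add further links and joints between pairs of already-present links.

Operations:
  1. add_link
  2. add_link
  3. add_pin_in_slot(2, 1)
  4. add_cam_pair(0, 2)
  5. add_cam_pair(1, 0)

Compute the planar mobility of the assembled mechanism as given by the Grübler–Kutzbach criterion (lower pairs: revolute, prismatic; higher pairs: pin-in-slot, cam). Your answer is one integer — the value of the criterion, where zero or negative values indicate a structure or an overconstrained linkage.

M = 3

[1;0;0] (link 0 is ground)
L+ [2;0;0]
L+ [3;0;0]
PS(2,1)∈J2 [3;0;1]
C(0,2)∈J2 [3;0;2]
C(1,0)∈J2 [3;0;3]
mobility = 6 − 0 − 3 = 3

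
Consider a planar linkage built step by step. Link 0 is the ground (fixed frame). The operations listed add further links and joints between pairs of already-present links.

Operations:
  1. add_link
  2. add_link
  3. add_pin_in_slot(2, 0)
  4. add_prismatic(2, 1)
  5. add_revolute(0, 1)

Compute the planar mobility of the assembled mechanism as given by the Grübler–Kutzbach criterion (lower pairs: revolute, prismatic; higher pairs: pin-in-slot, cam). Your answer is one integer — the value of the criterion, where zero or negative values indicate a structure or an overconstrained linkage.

(L,J1,J2)=(1,0,0); link0 fixed
link1: (2,0,0)
link2: (3,0,0)
PS 2-0 [J2]: (3,0,1)
P 2-1 [J1]: (3,1,1)
R 0-1 [J1]: (3,2,1)
Grübler: 3·2 − 2·2 − 1 = 1

M = 1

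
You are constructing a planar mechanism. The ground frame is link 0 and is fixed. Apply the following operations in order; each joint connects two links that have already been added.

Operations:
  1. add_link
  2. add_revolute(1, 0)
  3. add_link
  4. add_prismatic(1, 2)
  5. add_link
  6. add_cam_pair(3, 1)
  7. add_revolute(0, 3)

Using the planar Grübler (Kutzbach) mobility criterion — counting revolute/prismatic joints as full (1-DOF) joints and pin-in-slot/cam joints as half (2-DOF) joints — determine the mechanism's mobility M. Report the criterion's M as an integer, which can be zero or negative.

M = 2

[1;0;0] (link 0 is ground)
L+ [2;0;0]
R(1,0)∈J1 [2;1;0]
L+ [3;1;0]
P(1,2)∈J1 [3;2;0]
L+ [4;2;0]
C(3,1)∈J2 [4;2;1]
R(0,3)∈J1 [4;3;1]
mobility = 9 − 6 − 1 = 2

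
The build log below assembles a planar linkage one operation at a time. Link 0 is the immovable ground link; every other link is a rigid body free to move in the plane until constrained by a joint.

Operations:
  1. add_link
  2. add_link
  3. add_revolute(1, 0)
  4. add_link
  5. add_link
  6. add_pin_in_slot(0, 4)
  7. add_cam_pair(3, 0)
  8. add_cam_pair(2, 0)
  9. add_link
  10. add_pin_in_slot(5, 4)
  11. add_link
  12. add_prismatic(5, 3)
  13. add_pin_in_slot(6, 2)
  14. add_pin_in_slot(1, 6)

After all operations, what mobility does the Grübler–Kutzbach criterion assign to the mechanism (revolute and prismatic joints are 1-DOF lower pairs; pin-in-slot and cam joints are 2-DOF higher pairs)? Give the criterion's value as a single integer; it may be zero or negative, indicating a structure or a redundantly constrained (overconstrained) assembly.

ground; <1,0,0>
#1 <2,0,0>
#2 <3,0,0>
R:1↔0 J1 <3,1,0>
#3 <4,1,0>
#4 <5,1,0>
PS:0↔4 J2 <5,1,1>
C:3↔0 J2 <5,1,2>
C:2↔0 J2 <5,1,3>
#5 <6,1,3>
PS:5↔4 J2 <6,1,4>
#6 <7,1,4>
P:5↔3 J1 <7,2,4>
PS:6↔2 J2 <7,2,5>
PS:1↔6 J2 <7,2,6>
3×6 − 2×2 − 1×6 = 8

M = 8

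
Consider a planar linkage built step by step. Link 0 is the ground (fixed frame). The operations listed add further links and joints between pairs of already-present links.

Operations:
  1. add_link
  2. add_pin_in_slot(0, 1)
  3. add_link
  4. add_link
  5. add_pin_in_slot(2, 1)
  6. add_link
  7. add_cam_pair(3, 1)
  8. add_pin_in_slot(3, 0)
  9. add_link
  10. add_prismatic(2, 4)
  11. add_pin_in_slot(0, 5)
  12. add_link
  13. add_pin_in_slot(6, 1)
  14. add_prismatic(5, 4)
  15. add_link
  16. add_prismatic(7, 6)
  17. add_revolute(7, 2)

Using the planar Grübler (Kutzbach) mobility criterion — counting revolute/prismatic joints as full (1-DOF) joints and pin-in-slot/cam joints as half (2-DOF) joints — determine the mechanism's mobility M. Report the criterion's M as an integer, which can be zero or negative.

M = 7

ground; <1,0,0>
#1 <2,0,0>
PS:0↔1 J2 <2,0,1>
#2 <3,0,1>
#3 <4,0,1>
PS:2↔1 J2 <4,0,2>
#4 <5,0,2>
C:3↔1 J2 <5,0,3>
PS:3↔0 J2 <5,0,4>
#5 <6,0,4>
P:2↔4 J1 <6,1,4>
PS:0↔5 J2 <6,1,5>
#6 <7,1,5>
PS:6↔1 J2 <7,1,6>
P:5↔4 J1 <7,2,6>
#7 <8,2,6>
P:7↔6 J1 <8,3,6>
R:7↔2 J1 <8,4,6>
3×7 − 2×4 − 1×6 = 7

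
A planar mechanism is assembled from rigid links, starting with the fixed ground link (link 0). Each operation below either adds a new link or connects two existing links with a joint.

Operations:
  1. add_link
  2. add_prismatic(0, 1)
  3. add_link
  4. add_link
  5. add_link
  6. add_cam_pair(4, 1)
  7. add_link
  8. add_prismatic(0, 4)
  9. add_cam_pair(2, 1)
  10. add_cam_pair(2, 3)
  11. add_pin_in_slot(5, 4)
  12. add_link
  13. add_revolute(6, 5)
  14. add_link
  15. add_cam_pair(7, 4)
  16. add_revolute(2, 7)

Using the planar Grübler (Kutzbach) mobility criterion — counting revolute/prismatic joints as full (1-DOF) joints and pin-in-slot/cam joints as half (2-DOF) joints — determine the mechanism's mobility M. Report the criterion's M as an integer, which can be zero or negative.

M = 8

L=1 J1=0 J2=0
add link → L=2 J1=0 J2=0
P@0,1 dof=1 J1 → L=2 J1=1 J2=0
add link → L=3 J1=1 J2=0
add link → L=4 J1=1 J2=0
add link → L=5 J1=1 J2=0
C@4,1 dof=2 J2 → L=5 J1=1 J2=1
add link → L=6 J1=1 J2=1
P@0,4 dof=1 J1 → L=6 J1=2 J2=1
C@2,1 dof=2 J2 → L=6 J1=2 J2=2
C@2,3 dof=2 J2 → L=6 J1=2 J2=3
PS@5,4 dof=2 J2 → L=6 J1=2 J2=4
add link → L=7 J1=2 J2=4
R@6,5 dof=1 J1 → L=7 J1=3 J2=4
add link → L=8 J1=3 J2=4
C@7,4 dof=2 J2 → L=8 J1=3 J2=5
R@2,7 dof=1 J1 → L=8 J1=4 J2=5
M=3(L−1)−2J1−J2=3·7−2·4−5=8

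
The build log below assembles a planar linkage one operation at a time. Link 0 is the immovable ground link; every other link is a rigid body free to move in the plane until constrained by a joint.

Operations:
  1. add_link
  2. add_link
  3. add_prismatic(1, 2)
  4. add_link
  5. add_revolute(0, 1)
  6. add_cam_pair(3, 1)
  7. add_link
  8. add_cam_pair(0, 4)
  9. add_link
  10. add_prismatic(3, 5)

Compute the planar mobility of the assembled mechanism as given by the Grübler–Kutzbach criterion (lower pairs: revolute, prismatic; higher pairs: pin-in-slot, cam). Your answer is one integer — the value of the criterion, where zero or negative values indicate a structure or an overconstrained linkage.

(L,J1,J2)=(1,0,0); link0 fixed
link1: (2,0,0)
link2: (3,0,0)
P 1-2 [J1]: (3,1,0)
link3: (4,1,0)
R 0-1 [J1]: (4,2,0)
C 3-1 [J2]: (4,2,1)
link4: (5,2,1)
C 0-4 [J2]: (5,2,2)
link5: (6,2,2)
P 3-5 [J1]: (6,3,2)
Grübler: 3·5 − 2·3 − 2 = 7

M = 7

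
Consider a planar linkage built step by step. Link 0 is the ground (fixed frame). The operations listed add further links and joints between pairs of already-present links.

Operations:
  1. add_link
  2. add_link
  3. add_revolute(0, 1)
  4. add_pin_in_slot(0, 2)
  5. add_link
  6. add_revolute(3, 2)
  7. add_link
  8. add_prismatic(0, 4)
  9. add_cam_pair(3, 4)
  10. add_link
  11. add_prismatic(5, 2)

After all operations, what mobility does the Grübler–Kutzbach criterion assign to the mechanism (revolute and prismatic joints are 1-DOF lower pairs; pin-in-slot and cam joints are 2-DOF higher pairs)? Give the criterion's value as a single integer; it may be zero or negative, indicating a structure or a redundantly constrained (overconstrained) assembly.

M = 5

ground; <1,0,0>
#1 <2,0,0>
#2 <3,0,0>
R:0↔1 J1 <3,1,0>
PS:0↔2 J2 <3,1,1>
#3 <4,1,1>
R:3↔2 J1 <4,2,1>
#4 <5,2,1>
P:0↔4 J1 <5,3,1>
C:3↔4 J2 <5,3,2>
#5 <6,3,2>
P:5↔2 J1 <6,4,2>
3×5 − 2×4 − 1×2 = 5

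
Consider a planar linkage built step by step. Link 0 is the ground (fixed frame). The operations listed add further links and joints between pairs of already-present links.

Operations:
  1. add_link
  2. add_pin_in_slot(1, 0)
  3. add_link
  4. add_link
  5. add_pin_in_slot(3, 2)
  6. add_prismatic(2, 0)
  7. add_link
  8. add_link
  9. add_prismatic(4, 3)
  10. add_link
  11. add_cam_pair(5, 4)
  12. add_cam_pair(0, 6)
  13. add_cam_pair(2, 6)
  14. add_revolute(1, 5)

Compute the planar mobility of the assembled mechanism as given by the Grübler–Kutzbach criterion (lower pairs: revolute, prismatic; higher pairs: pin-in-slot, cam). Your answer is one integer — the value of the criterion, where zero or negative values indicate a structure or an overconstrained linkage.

L=1 J1=0 J2=0
add link → L=2 J1=0 J2=0
PS@1,0 dof=2 J2 → L=2 J1=0 J2=1
add link → L=3 J1=0 J2=1
add link → L=4 J1=0 J2=1
PS@3,2 dof=2 J2 → L=4 J1=0 J2=2
P@2,0 dof=1 J1 → L=4 J1=1 J2=2
add link → L=5 J1=1 J2=2
add link → L=6 J1=1 J2=2
P@4,3 dof=1 J1 → L=6 J1=2 J2=2
add link → L=7 J1=2 J2=2
C@5,4 dof=2 J2 → L=7 J1=2 J2=3
C@0,6 dof=2 J2 → L=7 J1=2 J2=4
C@2,6 dof=2 J2 → L=7 J1=2 J2=5
R@1,5 dof=1 J1 → L=7 J1=3 J2=5
M=3(L−1)−2J1−J2=3·6−2·3−5=7

M = 7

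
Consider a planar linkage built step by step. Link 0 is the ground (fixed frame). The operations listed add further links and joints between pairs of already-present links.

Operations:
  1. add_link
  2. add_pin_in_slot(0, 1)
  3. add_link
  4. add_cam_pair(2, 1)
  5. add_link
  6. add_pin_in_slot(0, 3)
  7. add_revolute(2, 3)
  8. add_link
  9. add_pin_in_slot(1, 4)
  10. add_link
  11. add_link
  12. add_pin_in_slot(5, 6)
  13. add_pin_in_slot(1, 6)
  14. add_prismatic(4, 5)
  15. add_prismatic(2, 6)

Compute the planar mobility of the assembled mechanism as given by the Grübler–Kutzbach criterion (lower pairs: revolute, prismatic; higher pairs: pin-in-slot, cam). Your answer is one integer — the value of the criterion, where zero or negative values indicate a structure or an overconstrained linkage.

M = 6

link 0 = ground. State L|J1|J2 = 1|0|0
+link1  2|0|0
PS(0,1) f=2→J2  2|0|1
+link2  3|0|1
C(2,1) f=2→J2  3|0|2
+link3  4|0|2
PS(0,3) f=2→J2  4|0|3
R(2,3) f=1→J1  4|1|3
+link4  5|1|3
PS(1,4) f=2→J2  5|1|4
+link5  6|1|4
+link6  7|1|4
PS(5,6) f=2→J2  7|1|5
PS(1,6) f=2→J2  7|1|6
P(4,5) f=1→J1  7|2|6
P(2,6) f=1→J1  7|3|6
M = 3(7−1)−2·3−6 = 18−6−6 = 6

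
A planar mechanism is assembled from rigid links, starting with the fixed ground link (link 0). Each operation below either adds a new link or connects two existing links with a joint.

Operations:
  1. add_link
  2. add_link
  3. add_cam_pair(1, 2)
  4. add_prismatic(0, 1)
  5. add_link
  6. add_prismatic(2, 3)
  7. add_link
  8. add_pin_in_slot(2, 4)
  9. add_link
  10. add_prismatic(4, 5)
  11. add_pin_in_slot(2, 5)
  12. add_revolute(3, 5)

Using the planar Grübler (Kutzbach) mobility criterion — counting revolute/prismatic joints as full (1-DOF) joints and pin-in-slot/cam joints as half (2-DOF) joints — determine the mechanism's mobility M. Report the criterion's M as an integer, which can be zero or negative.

L=1 J1=0 J2=0
add link → L=2 J1=0 J2=0
add link → L=3 J1=0 J2=0
C@1,2 dof=2 J2 → L=3 J1=0 J2=1
P@0,1 dof=1 J1 → L=3 J1=1 J2=1
add link → L=4 J1=1 J2=1
P@2,3 dof=1 J1 → L=4 J1=2 J2=1
add link → L=5 J1=2 J2=1
PS@2,4 dof=2 J2 → L=5 J1=2 J2=2
add link → L=6 J1=2 J2=2
P@4,5 dof=1 J1 → L=6 J1=3 J2=2
PS@2,5 dof=2 J2 → L=6 J1=3 J2=3
R@3,5 dof=1 J1 → L=6 J1=4 J2=3
M=3(L−1)−2J1−J2=3·5−2·4−3=4

M = 4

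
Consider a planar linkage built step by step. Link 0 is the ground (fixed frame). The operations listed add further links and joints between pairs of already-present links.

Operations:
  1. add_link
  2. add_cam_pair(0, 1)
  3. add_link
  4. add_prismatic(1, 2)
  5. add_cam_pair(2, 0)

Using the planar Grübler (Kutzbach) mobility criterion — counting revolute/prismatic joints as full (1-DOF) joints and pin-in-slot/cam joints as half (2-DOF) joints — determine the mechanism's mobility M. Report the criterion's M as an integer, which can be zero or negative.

M = 2

(L,J1,J2)=(1,0,0); link0 fixed
link1: (2,0,0)
C 0-1 [J2]: (2,0,1)
link2: (3,0,1)
P 1-2 [J1]: (3,1,1)
C 2-0 [J2]: (3,1,2)
Grübler: 3·2 − 2·1 − 2 = 2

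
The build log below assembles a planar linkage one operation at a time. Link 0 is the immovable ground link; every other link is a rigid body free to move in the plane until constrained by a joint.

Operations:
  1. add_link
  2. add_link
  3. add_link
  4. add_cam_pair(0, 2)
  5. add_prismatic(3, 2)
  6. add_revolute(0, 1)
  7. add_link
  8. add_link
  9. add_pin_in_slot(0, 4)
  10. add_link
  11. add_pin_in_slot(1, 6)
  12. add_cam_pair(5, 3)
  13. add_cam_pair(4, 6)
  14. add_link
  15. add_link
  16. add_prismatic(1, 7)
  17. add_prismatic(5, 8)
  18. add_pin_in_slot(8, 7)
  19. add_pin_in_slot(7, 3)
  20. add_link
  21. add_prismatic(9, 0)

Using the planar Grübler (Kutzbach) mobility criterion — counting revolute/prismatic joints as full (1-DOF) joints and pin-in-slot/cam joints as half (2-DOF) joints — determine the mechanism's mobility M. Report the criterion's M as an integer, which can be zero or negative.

[1;0;0] (link 0 is ground)
L+ [2;0;0]
L+ [3;0;0]
L+ [4;0;0]
C(0,2)∈J2 [4;0;1]
P(3,2)∈J1 [4;1;1]
R(0,1)∈J1 [4;2;1]
L+ [5;2;1]
L+ [6;2;1]
PS(0,4)∈J2 [6;2;2]
L+ [7;2;2]
PS(1,6)∈J2 [7;2;3]
C(5,3)∈J2 [7;2;4]
C(4,6)∈J2 [7;2;5]
L+ [8;2;5]
L+ [9;2;5]
P(1,7)∈J1 [9;3;5]
P(5,8)∈J1 [9;4;5]
PS(8,7)∈J2 [9;4;6]
PS(7,3)∈J2 [9;4;7]
L+ [10;4;7]
P(9,0)∈J1 [10;5;7]
mobility = 27 − 10 − 7 = 10

M = 10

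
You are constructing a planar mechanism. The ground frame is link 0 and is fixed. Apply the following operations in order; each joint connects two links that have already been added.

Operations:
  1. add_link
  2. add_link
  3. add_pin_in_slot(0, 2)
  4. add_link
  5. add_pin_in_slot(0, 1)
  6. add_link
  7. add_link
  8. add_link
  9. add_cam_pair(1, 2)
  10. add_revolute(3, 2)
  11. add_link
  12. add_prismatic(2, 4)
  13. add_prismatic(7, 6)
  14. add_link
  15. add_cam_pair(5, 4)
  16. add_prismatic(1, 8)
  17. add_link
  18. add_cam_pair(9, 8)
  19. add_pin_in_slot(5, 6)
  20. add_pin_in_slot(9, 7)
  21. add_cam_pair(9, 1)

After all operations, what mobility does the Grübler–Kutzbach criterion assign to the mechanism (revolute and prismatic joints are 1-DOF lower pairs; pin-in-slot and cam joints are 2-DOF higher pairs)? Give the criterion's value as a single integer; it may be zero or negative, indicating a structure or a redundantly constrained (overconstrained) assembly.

M = 11

[1;0;0] (link 0 is ground)
L+ [2;0;0]
L+ [3;0;0]
PS(0,2)∈J2 [3;0;1]
L+ [4;0;1]
PS(0,1)∈J2 [4;0;2]
L+ [5;0;2]
L+ [6;0;2]
L+ [7;0;2]
C(1,2)∈J2 [7;0;3]
R(3,2)∈J1 [7;1;3]
L+ [8;1;3]
P(2,4)∈J1 [8;2;3]
P(7,6)∈J1 [8;3;3]
L+ [9;3;3]
C(5,4)∈J2 [9;3;4]
P(1,8)∈J1 [9;4;4]
L+ [10;4;4]
C(9,8)∈J2 [10;4;5]
PS(5,6)∈J2 [10;4;6]
PS(9,7)∈J2 [10;4;7]
C(9,1)∈J2 [10;4;8]
mobility = 27 − 8 − 8 = 11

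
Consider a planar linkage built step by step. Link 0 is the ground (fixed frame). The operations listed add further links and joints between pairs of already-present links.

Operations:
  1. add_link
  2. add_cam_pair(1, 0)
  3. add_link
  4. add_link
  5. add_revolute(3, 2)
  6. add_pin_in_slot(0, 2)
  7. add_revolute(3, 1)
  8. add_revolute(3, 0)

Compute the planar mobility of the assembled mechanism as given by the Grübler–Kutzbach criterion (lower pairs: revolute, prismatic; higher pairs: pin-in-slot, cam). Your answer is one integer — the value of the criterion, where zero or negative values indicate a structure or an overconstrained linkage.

M = 1

(L,J1,J2)=(1,0,0); link0 fixed
link1: (2,0,0)
C 1-0 [J2]: (2,0,1)
link2: (3,0,1)
link3: (4,0,1)
R 3-2 [J1]: (4,1,1)
PS 0-2 [J2]: (4,1,2)
R 3-1 [J1]: (4,2,2)
R 3-0 [J1]: (4,3,2)
Grübler: 3·3 − 2·3 − 2 = 1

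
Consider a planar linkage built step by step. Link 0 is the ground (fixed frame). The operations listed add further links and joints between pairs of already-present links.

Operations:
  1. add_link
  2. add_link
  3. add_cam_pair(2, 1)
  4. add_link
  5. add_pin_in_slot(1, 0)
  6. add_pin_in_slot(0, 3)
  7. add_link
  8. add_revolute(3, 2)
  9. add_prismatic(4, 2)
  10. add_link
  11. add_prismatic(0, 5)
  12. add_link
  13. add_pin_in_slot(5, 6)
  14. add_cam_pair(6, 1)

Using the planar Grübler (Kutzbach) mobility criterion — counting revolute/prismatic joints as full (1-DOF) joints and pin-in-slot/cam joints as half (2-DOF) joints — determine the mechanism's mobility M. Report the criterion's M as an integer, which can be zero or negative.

L=1 J1=0 J2=0
add link → L=2 J1=0 J2=0
add link → L=3 J1=0 J2=0
C@2,1 dof=2 J2 → L=3 J1=0 J2=1
add link → L=4 J1=0 J2=1
PS@1,0 dof=2 J2 → L=4 J1=0 J2=2
PS@0,3 dof=2 J2 → L=4 J1=0 J2=3
add link → L=5 J1=0 J2=3
R@3,2 dof=1 J1 → L=5 J1=1 J2=3
P@4,2 dof=1 J1 → L=5 J1=2 J2=3
add link → L=6 J1=2 J2=3
P@0,5 dof=1 J1 → L=6 J1=3 J2=3
add link → L=7 J1=3 J2=3
PS@5,6 dof=2 J2 → L=7 J1=3 J2=4
C@6,1 dof=2 J2 → L=7 J1=3 J2=5
M=3(L−1)−2J1−J2=3·6−2·3−5=7

M = 7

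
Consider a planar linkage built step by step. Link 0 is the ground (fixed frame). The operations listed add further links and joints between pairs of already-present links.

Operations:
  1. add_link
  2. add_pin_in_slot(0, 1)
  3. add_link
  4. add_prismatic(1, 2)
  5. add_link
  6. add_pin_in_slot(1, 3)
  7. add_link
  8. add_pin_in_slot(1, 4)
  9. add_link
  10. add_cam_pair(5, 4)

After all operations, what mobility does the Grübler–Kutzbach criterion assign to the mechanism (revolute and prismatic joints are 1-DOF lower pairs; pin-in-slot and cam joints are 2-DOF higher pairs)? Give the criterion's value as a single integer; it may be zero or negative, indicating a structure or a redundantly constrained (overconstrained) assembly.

ground; <1,0,0>
#1 <2,0,0>
PS:0↔1 J2 <2,0,1>
#2 <3,0,1>
P:1↔2 J1 <3,1,1>
#3 <4,1,1>
PS:1↔3 J2 <4,1,2>
#4 <5,1,2>
PS:1↔4 J2 <5,1,3>
#5 <6,1,3>
C:5↔4 J2 <6,1,4>
3×5 − 2×1 − 1×4 = 9

M = 9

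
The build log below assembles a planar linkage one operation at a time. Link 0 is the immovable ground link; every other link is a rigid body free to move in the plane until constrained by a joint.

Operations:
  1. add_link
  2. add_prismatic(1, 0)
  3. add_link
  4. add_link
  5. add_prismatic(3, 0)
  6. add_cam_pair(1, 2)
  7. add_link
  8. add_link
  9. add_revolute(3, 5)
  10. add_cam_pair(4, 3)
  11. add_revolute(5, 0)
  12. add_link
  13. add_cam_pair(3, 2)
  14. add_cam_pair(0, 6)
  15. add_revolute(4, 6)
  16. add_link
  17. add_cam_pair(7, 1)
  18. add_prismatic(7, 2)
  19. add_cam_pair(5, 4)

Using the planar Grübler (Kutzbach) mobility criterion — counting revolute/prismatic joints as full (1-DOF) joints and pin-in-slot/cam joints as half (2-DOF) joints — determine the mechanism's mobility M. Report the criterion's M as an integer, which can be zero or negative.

M = 3

(L,J1,J2)=(1,0,0); link0 fixed
link1: (2,0,0)
P 1-0 [J1]: (2,1,0)
link2: (3,1,0)
link3: (4,1,0)
P 3-0 [J1]: (4,2,0)
C 1-2 [J2]: (4,2,1)
link4: (5,2,1)
link5: (6,2,1)
R 3-5 [J1]: (6,3,1)
C 4-3 [J2]: (6,3,2)
R 5-0 [J1]: (6,4,2)
link6: (7,4,2)
C 3-2 [J2]: (7,4,3)
C 0-6 [J2]: (7,4,4)
R 4-6 [J1]: (7,5,4)
link7: (8,5,4)
C 7-1 [J2]: (8,5,5)
P 7-2 [J1]: (8,6,5)
C 5-4 [J2]: (8,6,6)
Grübler: 3·7 − 2·6 − 6 = 3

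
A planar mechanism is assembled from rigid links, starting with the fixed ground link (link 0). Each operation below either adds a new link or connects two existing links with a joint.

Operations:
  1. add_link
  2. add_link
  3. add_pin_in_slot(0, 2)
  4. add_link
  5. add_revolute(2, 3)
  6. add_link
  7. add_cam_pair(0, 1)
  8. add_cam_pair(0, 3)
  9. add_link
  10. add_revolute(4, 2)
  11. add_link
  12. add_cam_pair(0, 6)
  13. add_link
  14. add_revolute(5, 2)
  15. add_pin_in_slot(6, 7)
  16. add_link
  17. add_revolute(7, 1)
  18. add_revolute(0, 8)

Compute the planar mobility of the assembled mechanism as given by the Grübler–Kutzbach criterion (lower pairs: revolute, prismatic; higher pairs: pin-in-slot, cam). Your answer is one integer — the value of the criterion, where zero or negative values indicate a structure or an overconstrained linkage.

(L,J1,J2)=(1,0,0); link0 fixed
link1: (2,0,0)
link2: (3,0,0)
PS 0-2 [J2]: (3,0,1)
link3: (4,0,1)
R 2-3 [J1]: (4,1,1)
link4: (5,1,1)
C 0-1 [J2]: (5,1,2)
C 0-3 [J2]: (5,1,3)
link5: (6,1,3)
R 4-2 [J1]: (6,2,3)
link6: (7,2,3)
C 0-6 [J2]: (7,2,4)
link7: (8,2,4)
R 5-2 [J1]: (8,3,4)
PS 6-7 [J2]: (8,3,5)
link8: (9,3,5)
R 7-1 [J1]: (9,4,5)
R 0-8 [J1]: (9,5,5)
Grübler: 3·8 − 2·5 − 5 = 9

M = 9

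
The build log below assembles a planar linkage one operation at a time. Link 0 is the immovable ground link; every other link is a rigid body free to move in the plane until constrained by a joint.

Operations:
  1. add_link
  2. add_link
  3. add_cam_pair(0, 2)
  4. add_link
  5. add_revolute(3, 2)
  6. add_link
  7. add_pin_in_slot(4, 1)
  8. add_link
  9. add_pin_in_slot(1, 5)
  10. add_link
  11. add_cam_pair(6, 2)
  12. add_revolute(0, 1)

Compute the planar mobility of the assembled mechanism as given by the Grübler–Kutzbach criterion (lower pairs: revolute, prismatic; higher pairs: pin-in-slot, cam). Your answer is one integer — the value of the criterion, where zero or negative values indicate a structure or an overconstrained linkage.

M = 10

L=1 J1=0 J2=0
add link → L=2 J1=0 J2=0
add link → L=3 J1=0 J2=0
C@0,2 dof=2 J2 → L=3 J1=0 J2=1
add link → L=4 J1=0 J2=1
R@3,2 dof=1 J1 → L=4 J1=1 J2=1
add link → L=5 J1=1 J2=1
PS@4,1 dof=2 J2 → L=5 J1=1 J2=2
add link → L=6 J1=1 J2=2
PS@1,5 dof=2 J2 → L=6 J1=1 J2=3
add link → L=7 J1=1 J2=3
C@6,2 dof=2 J2 → L=7 J1=1 J2=4
R@0,1 dof=1 J1 → L=7 J1=2 J2=4
M=3(L−1)−2J1−J2=3·6−2·2−4=10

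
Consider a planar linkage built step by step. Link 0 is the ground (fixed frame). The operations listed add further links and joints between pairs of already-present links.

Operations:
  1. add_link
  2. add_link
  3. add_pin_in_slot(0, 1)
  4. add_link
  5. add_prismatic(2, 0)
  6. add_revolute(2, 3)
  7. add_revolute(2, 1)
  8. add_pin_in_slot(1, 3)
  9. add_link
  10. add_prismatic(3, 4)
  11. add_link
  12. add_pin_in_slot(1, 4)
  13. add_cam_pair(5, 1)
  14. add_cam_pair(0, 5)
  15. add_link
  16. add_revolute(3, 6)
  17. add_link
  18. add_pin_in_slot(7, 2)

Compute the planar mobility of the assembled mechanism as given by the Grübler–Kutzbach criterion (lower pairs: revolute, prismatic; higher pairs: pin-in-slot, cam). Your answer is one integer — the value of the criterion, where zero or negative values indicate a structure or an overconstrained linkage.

L=1 J1=0 J2=0
add link → L=2 J1=0 J2=0
add link → L=3 J1=0 J2=0
PS@0,1 dof=2 J2 → L=3 J1=0 J2=1
add link → L=4 J1=0 J2=1
P@2,0 dof=1 J1 → L=4 J1=1 J2=1
R@2,3 dof=1 J1 → L=4 J1=2 J2=1
R@2,1 dof=1 J1 → L=4 J1=3 J2=1
PS@1,3 dof=2 J2 → L=4 J1=3 J2=2
add link → L=5 J1=3 J2=2
P@3,4 dof=1 J1 → L=5 J1=4 J2=2
add link → L=6 J1=4 J2=2
PS@1,4 dof=2 J2 → L=6 J1=4 J2=3
C@5,1 dof=2 J2 → L=6 J1=4 J2=4
C@0,5 dof=2 J2 → L=6 J1=4 J2=5
add link → L=7 J1=4 J2=5
R@3,6 dof=1 J1 → L=7 J1=5 J2=5
add link → L=8 J1=5 J2=5
PS@7,2 dof=2 J2 → L=8 J1=5 J2=6
M=3(L−1)−2J1−J2=3·7−2·5−6=5

M = 5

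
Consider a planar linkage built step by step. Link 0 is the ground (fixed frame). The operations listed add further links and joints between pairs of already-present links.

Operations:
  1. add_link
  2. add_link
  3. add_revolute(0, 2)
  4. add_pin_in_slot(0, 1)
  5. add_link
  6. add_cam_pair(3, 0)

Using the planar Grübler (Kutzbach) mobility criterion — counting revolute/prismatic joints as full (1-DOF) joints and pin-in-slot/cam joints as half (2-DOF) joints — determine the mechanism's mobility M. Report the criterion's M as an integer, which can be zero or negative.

M = 5

ground; <1,0,0>
#1 <2,0,0>
#2 <3,0,0>
R:0↔2 J1 <3,1,0>
PS:0↔1 J2 <3,1,1>
#3 <4,1,1>
C:3↔0 J2 <4,1,2>
3×3 − 2×1 − 1×2 = 5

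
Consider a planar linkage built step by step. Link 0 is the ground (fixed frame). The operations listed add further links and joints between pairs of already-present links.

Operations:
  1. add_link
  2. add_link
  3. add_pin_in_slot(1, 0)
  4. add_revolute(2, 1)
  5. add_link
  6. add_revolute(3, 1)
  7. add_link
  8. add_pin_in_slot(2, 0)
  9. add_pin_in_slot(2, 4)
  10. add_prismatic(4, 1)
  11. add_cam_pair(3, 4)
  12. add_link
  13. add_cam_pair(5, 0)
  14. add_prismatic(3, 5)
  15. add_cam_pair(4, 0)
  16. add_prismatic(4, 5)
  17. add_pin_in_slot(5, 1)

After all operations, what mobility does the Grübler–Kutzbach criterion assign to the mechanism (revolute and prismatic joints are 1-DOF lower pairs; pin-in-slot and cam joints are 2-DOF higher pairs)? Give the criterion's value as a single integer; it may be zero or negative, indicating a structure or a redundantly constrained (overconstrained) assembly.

M = -2

[1;0;0] (link 0 is ground)
L+ [2;0;0]
L+ [3;0;0]
PS(1,0)∈J2 [3;0;1]
R(2,1)∈J1 [3;1;1]
L+ [4;1;1]
R(3,1)∈J1 [4;2;1]
L+ [5;2;1]
PS(2,0)∈J2 [5;2;2]
PS(2,4)∈J2 [5;2;3]
P(4,1)∈J1 [5;3;3]
C(3,4)∈J2 [5;3;4]
L+ [6;3;4]
C(5,0)∈J2 [6;3;5]
P(3,5)∈J1 [6;4;5]
C(4,0)∈J2 [6;4;6]
P(4,5)∈J1 [6;5;6]
PS(5,1)∈J2 [6;5;7]
mobility = 15 − 10 − 7 = -2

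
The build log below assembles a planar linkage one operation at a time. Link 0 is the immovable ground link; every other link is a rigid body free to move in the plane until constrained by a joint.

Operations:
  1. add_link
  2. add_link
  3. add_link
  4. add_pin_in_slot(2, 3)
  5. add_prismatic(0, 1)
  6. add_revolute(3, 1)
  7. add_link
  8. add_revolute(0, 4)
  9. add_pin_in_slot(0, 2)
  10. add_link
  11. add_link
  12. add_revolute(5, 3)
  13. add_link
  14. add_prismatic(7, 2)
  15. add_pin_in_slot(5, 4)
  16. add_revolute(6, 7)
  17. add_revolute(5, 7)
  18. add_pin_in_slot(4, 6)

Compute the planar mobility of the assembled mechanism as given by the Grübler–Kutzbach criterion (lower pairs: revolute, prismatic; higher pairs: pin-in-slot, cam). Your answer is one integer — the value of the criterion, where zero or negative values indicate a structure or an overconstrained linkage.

(L,J1,J2)=(1,0,0); link0 fixed
link1: (2,0,0)
link2: (3,0,0)
link3: (4,0,0)
PS 2-3 [J2]: (4,0,1)
P 0-1 [J1]: (4,1,1)
R 3-1 [J1]: (4,2,1)
link4: (5,2,1)
R 0-4 [J1]: (5,3,1)
PS 0-2 [J2]: (5,3,2)
link5: (6,3,2)
link6: (7,3,2)
R 5-3 [J1]: (7,4,2)
link7: (8,4,2)
P 7-2 [J1]: (8,5,2)
PS 5-4 [J2]: (8,5,3)
R 6-7 [J1]: (8,6,3)
R 5-7 [J1]: (8,7,3)
PS 4-6 [J2]: (8,7,4)
Grübler: 3·7 − 2·7 − 4 = 3

M = 3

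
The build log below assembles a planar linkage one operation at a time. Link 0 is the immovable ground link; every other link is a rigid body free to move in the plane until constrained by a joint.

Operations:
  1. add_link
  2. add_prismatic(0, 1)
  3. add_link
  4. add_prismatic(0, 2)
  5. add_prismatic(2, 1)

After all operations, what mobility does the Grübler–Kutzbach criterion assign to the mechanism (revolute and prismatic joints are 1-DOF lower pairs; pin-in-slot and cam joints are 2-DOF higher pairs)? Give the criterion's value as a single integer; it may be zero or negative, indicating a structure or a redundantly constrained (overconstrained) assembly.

L=1 J1=0 J2=0
add link → L=2 J1=0 J2=0
P@0,1 dof=1 J1 → L=2 J1=1 J2=0
add link → L=3 J1=1 J2=0
P@0,2 dof=1 J1 → L=3 J1=2 J2=0
P@2,1 dof=1 J1 → L=3 J1=3 J2=0
M=3(L−1)−2J1−J2=3·2−2·3−0=0

M = 0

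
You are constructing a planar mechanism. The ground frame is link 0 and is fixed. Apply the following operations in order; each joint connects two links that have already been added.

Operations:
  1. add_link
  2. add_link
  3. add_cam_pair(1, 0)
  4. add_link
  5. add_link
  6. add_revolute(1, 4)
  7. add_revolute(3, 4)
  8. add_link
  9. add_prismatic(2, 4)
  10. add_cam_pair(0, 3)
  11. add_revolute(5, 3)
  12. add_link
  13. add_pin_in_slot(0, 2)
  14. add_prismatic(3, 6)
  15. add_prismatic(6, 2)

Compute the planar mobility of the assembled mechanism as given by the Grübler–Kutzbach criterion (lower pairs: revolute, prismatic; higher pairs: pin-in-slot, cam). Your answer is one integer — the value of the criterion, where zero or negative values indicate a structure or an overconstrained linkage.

M = 3

[1;0;0] (link 0 is ground)
L+ [2;0;0]
L+ [3;0;0]
C(1,0)∈J2 [3;0;1]
L+ [4;0;1]
L+ [5;0;1]
R(1,4)∈J1 [5;1;1]
R(3,4)∈J1 [5;2;1]
L+ [6;2;1]
P(2,4)∈J1 [6;3;1]
C(0,3)∈J2 [6;3;2]
R(5,3)∈J1 [6;4;2]
L+ [7;4;2]
PS(0,2)∈J2 [7;4;3]
P(3,6)∈J1 [7;5;3]
P(6,2)∈J1 [7;6;3]
mobility = 18 − 12 − 3 = 3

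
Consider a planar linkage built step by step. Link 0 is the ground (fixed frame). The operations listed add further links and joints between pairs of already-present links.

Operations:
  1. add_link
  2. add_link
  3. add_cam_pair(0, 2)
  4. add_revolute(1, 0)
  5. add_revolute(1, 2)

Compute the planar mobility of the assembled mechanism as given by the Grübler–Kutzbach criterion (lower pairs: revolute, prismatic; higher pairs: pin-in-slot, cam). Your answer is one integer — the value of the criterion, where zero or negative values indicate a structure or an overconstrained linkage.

[1;0;0] (link 0 is ground)
L+ [2;0;0]
L+ [3;0;0]
C(0,2)∈J2 [3;0;1]
R(1,0)∈J1 [3;1;1]
R(1,2)∈J1 [3;2;1]
mobility = 6 − 4 − 1 = 1

M = 1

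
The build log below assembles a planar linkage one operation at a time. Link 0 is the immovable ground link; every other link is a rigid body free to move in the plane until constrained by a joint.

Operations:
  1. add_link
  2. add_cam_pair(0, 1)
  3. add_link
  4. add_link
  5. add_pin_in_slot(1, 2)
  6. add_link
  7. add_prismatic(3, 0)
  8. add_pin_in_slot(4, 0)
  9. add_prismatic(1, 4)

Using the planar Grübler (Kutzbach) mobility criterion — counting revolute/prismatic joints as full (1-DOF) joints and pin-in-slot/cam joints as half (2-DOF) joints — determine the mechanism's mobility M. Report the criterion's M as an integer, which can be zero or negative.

L=1 J1=0 J2=0
add link → L=2 J1=0 J2=0
C@0,1 dof=2 J2 → L=2 J1=0 J2=1
add link → L=3 J1=0 J2=1
add link → L=4 J1=0 J2=1
PS@1,2 dof=2 J2 → L=4 J1=0 J2=2
add link → L=5 J1=0 J2=2
P@3,0 dof=1 J1 → L=5 J1=1 J2=2
PS@4,0 dof=2 J2 → L=5 J1=1 J2=3
P@1,4 dof=1 J1 → L=5 J1=2 J2=3
M=3(L−1)−2J1−J2=3·4−2·2−3=5

M = 5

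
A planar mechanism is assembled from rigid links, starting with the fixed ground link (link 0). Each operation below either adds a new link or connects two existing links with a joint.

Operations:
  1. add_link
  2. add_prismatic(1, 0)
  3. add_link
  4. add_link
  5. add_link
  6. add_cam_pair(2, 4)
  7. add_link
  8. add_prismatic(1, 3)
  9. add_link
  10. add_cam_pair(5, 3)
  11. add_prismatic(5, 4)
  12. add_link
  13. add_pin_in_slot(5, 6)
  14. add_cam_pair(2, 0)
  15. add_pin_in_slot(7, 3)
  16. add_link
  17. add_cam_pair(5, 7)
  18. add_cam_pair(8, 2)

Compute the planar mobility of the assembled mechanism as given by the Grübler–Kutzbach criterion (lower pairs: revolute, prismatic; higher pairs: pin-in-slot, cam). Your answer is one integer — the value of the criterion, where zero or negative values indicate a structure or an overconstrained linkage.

M = 11

L=1 J1=0 J2=0
add link → L=2 J1=0 J2=0
P@1,0 dof=1 J1 → L=2 J1=1 J2=0
add link → L=3 J1=1 J2=0
add link → L=4 J1=1 J2=0
add link → L=5 J1=1 J2=0
C@2,4 dof=2 J2 → L=5 J1=1 J2=1
add link → L=6 J1=1 J2=1
P@1,3 dof=1 J1 → L=6 J1=2 J2=1
add link → L=7 J1=2 J2=1
C@5,3 dof=2 J2 → L=7 J1=2 J2=2
P@5,4 dof=1 J1 → L=7 J1=3 J2=2
add link → L=8 J1=3 J2=2
PS@5,6 dof=2 J2 → L=8 J1=3 J2=3
C@2,0 dof=2 J2 → L=8 J1=3 J2=4
PS@7,3 dof=2 J2 → L=8 J1=3 J2=5
add link → L=9 J1=3 J2=5
C@5,7 dof=2 J2 → L=9 J1=3 J2=6
C@8,2 dof=2 J2 → L=9 J1=3 J2=7
M=3(L−1)−2J1−J2=3·8−2·3−7=11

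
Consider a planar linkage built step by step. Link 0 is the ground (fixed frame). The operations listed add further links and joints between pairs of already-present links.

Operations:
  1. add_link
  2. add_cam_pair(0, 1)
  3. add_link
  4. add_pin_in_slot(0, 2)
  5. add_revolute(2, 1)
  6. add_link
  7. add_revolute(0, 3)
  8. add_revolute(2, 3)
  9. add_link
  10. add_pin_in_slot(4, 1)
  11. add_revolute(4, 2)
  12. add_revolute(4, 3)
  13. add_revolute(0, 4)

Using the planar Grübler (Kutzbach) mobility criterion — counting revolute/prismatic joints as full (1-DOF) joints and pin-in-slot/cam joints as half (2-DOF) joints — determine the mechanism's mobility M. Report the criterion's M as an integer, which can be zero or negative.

L=1 J1=0 J2=0
add link → L=2 J1=0 J2=0
C@0,1 dof=2 J2 → L=2 J1=0 J2=1
add link → L=3 J1=0 J2=1
PS@0,2 dof=2 J2 → L=3 J1=0 J2=2
R@2,1 dof=1 J1 → L=3 J1=1 J2=2
add link → L=4 J1=1 J2=2
R@0,3 dof=1 J1 → L=4 J1=2 J2=2
R@2,3 dof=1 J1 → L=4 J1=3 J2=2
add link → L=5 J1=3 J2=2
PS@4,1 dof=2 J2 → L=5 J1=3 J2=3
R@4,2 dof=1 J1 → L=5 J1=4 J2=3
R@4,3 dof=1 J1 → L=5 J1=5 J2=3
R@0,4 dof=1 J1 → L=5 J1=6 J2=3
M=3(L−1)−2J1−J2=3·4−2·6−3=-3

M = -3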